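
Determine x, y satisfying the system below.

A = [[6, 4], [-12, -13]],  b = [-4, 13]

(0, -1)

Forward elimination on [A|b]:
R2 <- R2 - (-2)*R1:  [  0  -5   5 ]
Row echelon form:
[ 6   4  |  -4 ]
[ 0  -5  |   5 ]
Back-substitution:
y = (5) / -5 = -1
x = (-4 - (4)*(-1)) / 6 = 0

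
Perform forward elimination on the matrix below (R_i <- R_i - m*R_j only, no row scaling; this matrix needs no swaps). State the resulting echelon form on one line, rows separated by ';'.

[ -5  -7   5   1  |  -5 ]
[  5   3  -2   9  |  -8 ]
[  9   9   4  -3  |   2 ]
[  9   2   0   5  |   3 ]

Forward elimination:
R2 <- R2 - (-1)*R1:  [   0   -4    3   10  -13 ]
R3 <- R3 - (-9/5)*R1:  [     0  -18/5     13   -6/5     -7 ]
R4 <- R4 - (-9/5)*R1:  [     0  -53/5      9   34/5     -6 ]
R3 <- R3 - (9/10)*R2:  [      0       0  103/10   -51/5   47/10 ]
R4 <- R4 - (53/20)*R2:  [       0        0    21/20  -197/10   569/20 ]
R4 <- R4 - (21/206)*R3:  [         0          0          0  -1922/103   2881/103 ]
Row echelon form:
[ -5  -7       5          1  |        -5 ]
[  0  -4       3         10  |       -13 ]
[  0   0  103/10      -51/5  |     47/10 ]
[  0   0       0  -1922/103  |  2881/103 ]

REF = [-5 -7 5 1 -5; 0 -4 3 10 -13; 0 0 103/10 -51/5 47/10; 0 0 0 -1922/103 2881/103]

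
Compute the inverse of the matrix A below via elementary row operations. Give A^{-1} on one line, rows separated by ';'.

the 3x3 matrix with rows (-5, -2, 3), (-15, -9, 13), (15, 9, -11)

inverse = [-3/5 1/6 1/30; 1 1/3 2/3; 0 1/2 1/2]

Gauss-Jordan on [A | I]:
R1 <- (1/-5)*R1:  [    1   2/5  -3/5  |  -1/5     0     0 ]
R2 <- R2 - (-15)*R1:  [  0  -3   4  |  -3   1   0 ]
R3 <- R3 - (15)*R1:  [  0   3  -2  |   3   0   1 ]
R2 <- (1/-3)*R2:  [    0     1  -4/3  |     1  -1/3     0 ]
R1 <- R1 - (2/5)*R2:  [     1      0  -1/15  |   -3/5   2/15      0 ]
R3 <- R3 - (3)*R2:  [ 0  0  2  |  0  1  1 ]
R3 <- (1/2)*R3:  [   0    0    1  |    0  1/2  1/2 ]
R1 <- R1 - (-1/15)*R3:  [    1     0     0  |  -3/5   1/6  1/30 ]
R2 <- R2 - (-4/3)*R3:  [   0    1    0  |    1  1/3  2/3 ]
Right block of [I | A^{-1}] is the inverse:
[ -3/5  1/6  1/30 ]
[    1  1/3   2/3 ]
[    0  1/2   1/2 ]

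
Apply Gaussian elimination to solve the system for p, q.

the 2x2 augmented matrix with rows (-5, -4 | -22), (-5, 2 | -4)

(2, 3)

Forward elimination on [A|b]:
R2 <- R2 - (1)*R1:  [  0   6  18 ]
Row echelon form:
[ -5  -4  |  -22 ]
[  0   6  |   18 ]
Back-substitution:
q = (18) / 6 = 3
p = (-22 - (-4)*(3)) / -5 = 2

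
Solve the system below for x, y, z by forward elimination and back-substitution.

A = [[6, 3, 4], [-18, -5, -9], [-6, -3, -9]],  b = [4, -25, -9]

(2, -4, 1)

Forward elimination on [A|b]:
R2 <- R2 - (-3)*R1:  [   0    4    3  -13 ]
R3 <- R3 - (-1)*R1:  [  0   0  -5  -5 ]
Row echelon form:
[ 6  3   4  |    4 ]
[ 0  4   3  |  -13 ]
[ 0  0  -5  |   -5 ]
Back-substitution:
z = (-5) / -5 = 1
y = (-13 - (3)*(1)) / 4 = -4
x = (4 - (3)*(-4) - (4)*(1)) / 6 = 2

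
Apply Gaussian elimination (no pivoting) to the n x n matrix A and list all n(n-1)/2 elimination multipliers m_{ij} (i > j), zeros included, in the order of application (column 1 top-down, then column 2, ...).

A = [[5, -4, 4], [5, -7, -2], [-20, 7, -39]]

multipliers: 1, -4, 3

Forward elimination:
R2 <- R2 - (1)*R1:  [  0  -3  -6 ]
R3 <- R3 - (-4)*R1:  [   0   -9  -23 ]
R3 <- R3 - (3)*R2:  [  0   0  -5 ]
Multipliers (in order of application): m_{21} = 1, m_{31} = -4, m_{32} = 3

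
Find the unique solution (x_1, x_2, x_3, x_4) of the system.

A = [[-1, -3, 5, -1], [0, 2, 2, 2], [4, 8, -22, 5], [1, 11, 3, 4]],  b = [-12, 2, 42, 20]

Forward elimination on [A|b]:
R3 <- R3 - (-4)*R1:  [  0  -4  -2   1  -6 ]
R4 <- R4 - (-1)*R1:  [ 0  8  8  3  8 ]
R3 <- R3 - (-2)*R2:  [  0   0   2   5  -2 ]
R4 <- R4 - (4)*R2:  [  0   0   0  -5   0 ]
Row echelon form:
[ -1  -3  5  -1  |  -12 ]
[  0   2  2   2  |    2 ]
[  0   0  2   5  |   -2 ]
[  0   0  0  -5  |    0 ]
Back-substitution:
x_4 = (0) / -5 = 0
x_3 = (-2 - (5)*(0)) / 2 = -1
x_2 = (2 - (2)*(-1) - (2)*(0)) / 2 = 2
x_1 = (-12 - (-3)*(2) - (5)*(-1) - (-1)*(0)) / -1 = 1

(1, 2, -1, 0)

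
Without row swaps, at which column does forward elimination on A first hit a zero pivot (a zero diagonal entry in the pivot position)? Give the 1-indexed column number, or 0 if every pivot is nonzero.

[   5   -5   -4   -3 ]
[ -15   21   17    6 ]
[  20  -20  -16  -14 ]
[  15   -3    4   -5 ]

first zero-pivot column = 3

Naive forward elimination:
R2 <- R2 - (-3)*R1:  [  0   6   5  -3 ]
R3 <- R3 - (4)*R1:  [  0   0   0  -2 ]
R4 <- R4 - (3)*R1:  [  0  12  16   4 ]
R4 <- R4 - (2)*R2:  [  0   0   6  10 ]
Matrix at this point:
[ 5  -5  -4  -3 ]
[ 0   6   5  -3 ]
[ 0   0   0  -2 ]
[ 0   0   6  10 ]
Pivot entry (3,3) is zero but row 4 has 6 in column 3 -> naive elimination stops; a row interchange (e.g. R3 <-> R4) would be required here.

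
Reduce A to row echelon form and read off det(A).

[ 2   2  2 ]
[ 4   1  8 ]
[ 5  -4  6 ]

Forward elimination:
R2 <- R2 - (2)*R1:  [  0  -3   4 ]
R3 <- R3 - (5/2)*R1:  [  0  -9   1 ]
R3 <- R3 - (3)*R2:  [   0    0  -11 ]
Upper-triangular form:
[ 2   2    2 ]
[ 0  -3    4 ]
[ 0   0  -11 ]
det(A) = (-1)^0 * (2) * (-3) * (-11) = 66  (0 row swaps -> sign +1)

det(A) = 66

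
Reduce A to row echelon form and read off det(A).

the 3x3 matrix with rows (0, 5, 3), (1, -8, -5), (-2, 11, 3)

det(A) = 20

Forward elimination:
R1 <-> R2   (pivot in column 1 was zero)
[  1  -8  -5 ]
[  0   5   3 ]
[ -2  11   3 ]
R3 <- R3 - (-2)*R1:  [  0  -5  -7 ]
R3 <- R3 - (-1)*R2:  [  0   0  -4 ]
Upper-triangular form:
[ 1  -8  -5 ]
[ 0   5   3 ]
[ 0   0  -4 ]
det(A) = (-1)^1 * (1) * (5) * (-4) = 20  (1 row swap -> sign -1)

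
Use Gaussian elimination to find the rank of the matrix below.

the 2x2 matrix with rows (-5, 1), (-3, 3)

Row reduction:
R2 <- R2 - (3/5)*R1:  [    0  12/5 ]
Row echelon form:
[ -5     1 ]
[  0  12/5 ]
Nonzero rows / pivot columns: 2

rank(A) = 2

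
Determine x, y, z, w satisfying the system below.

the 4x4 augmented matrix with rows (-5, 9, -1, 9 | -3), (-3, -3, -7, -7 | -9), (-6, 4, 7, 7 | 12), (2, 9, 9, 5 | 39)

(0, 3, 3, -3)

Forward elimination on [A|b]:
R2 <- R2 - (3/5)*R1:  [     0  -42/5  -32/5  -62/5  -36/5 ]
R3 <- R3 - (6/5)*R1:  [     0  -34/5   41/5  -19/5   78/5 ]
R4 <- R4 - (-2/5)*R1:  [     0   63/5   43/5   43/5  189/5 ]
R3 <- R3 - (17/21)*R2:  [      0       0  281/21  131/21   150/7 ]
R4 <- R4 - (-3/2)*R2:  [   0    0   -1  -10   27 ]
R4 <- R4 - (-21/281)*R3:  [         0          0          0  -2679/281   8037/281 ]
Row echelon form:
[ -5      9      -1          9  |        -3 ]
[  0  -42/5   -32/5      -62/5  |     -36/5 ]
[  0      0  281/21     131/21  |     150/7 ]
[  0      0       0  -2679/281  |  8037/281 ]
Back-substitution:
w = (8037/281) / (-2679/281) = -3
z = (150/7 - (131/21)*(-3)) / (281/21) = 3
y = (-36/5 - (-32/5)*(3) - (-62/5)*(-3)) / (-42/5) = 3
x = (-3 - (9)*(3) - (-1)*(3) - (9)*(-3)) / -5 = 0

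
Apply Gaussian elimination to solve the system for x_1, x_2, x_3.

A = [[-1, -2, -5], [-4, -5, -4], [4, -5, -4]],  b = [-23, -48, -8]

(5, 4, 2)

Forward elimination on [A|b]:
R2 <- R2 - (4)*R1:  [  0   3  16  44 ]
R3 <- R3 - (-4)*R1:  [    0   -13   -24  -100 ]
R3 <- R3 - (-13/3)*R2:  [     0      0  136/3  272/3 ]
Row echelon form:
[ -1  -2     -5  |    -23 ]
[  0   3     16  |     44 ]
[  0   0  136/3  |  272/3 ]
Back-substitution:
x_3 = (272/3) / (136/3) = 2
x_2 = (44 - (16)*(2)) / 3 = 4
x_1 = (-23 - (-2)*(4) - (-5)*(2)) / -1 = 5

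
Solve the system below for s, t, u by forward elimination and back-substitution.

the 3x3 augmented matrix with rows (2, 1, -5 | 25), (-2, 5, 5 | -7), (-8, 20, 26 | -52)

Forward elimination on [A|b]:
R2 <- R2 - (-1)*R1:  [  0   6   0  18 ]
R3 <- R3 - (-4)*R1:  [  0  24   6  48 ]
R3 <- R3 - (4)*R2:  [   0    0    6  -24 ]
Row echelon form:
[ 2  1  -5  |   25 ]
[ 0  6   0  |   18 ]
[ 0  0   6  |  -24 ]
Back-substitution:
u = (-24) / 6 = -4
t = (18) / 6 = 3
s = (25 - (1)*(3) - (-5)*(-4)) / 2 = 1

(1, 3, -4)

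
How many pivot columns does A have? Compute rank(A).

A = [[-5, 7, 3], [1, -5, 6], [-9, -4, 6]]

Row reduction:
R2 <- R2 - (-1/5)*R1:  [     0  -18/5   33/5 ]
R3 <- R3 - (9/5)*R1:  [     0  -83/5    3/5 ]
R3 <- R3 - (83/18)*R2:  [      0       0  -179/6 ]
Row echelon form:
[ -5      7       3 ]
[  0  -18/5    33/5 ]
[  0      0  -179/6 ]
Nonzero rows / pivot columns: 3

rank(A) = 3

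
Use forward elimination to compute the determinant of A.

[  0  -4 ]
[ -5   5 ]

det(A) = -20

Forward elimination:
R1 <-> R2   (pivot in column 1 was zero)
[ -5   5 ]
[  0  -4 ]
Upper-triangular form:
[ -5   5 ]
[  0  -4 ]
det(A) = (-1)^1 * (-5) * (-4) = -20  (1 row swap -> sign -1)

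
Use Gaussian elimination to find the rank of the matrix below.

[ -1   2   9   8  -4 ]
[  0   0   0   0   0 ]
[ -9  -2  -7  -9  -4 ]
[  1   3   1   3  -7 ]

Row reduction:
R3 <- R3 - (9)*R1:  [   0  -20  -88  -81   32 ]
R4 <- R4 - (-1)*R1:  [   0    5   10   11  -11 ]
R2 <-> R3   (pivot in column 2 was zero)
[ -1    2    9    8   -4 ]
[  0  -20  -88  -81   32 ]
[  0    0    0    0    0 ]
[  0    5   10   11  -11 ]
R4 <- R4 - (-1/4)*R2:  [     0      0    -12  -37/4     -3 ]
R3 <-> R4   (pivot in column 3 was zero)
[ -1    2    9      8  -4 ]
[  0  -20  -88    -81  32 ]
[  0    0  -12  -37/4  -3 ]
[  0    0    0      0   0 ]
Row echelon form:
[ -1    2    9      8  -4 ]
[  0  -20  -88    -81  32 ]
[  0    0  -12  -37/4  -3 ]
[  0    0    0      0   0 ]
Nonzero rows / pivot columns: 3

rank(A) = 3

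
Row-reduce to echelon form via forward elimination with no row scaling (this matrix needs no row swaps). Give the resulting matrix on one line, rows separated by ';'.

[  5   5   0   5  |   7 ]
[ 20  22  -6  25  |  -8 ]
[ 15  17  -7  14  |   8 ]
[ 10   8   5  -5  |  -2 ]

REF = [5 5 0 5 7; 0 2 -6 5 -36; 0 0 -1 -6 23; 0 0 0 -4 -75]

Forward elimination:
R2 <- R2 - (4)*R1:  [   0    2   -6    5  -36 ]
R3 <- R3 - (3)*R1:  [   0    2   -7   -1  -13 ]
R4 <- R4 - (2)*R1:  [   0   -2    5  -15  -16 ]
R3 <- R3 - (1)*R2:  [  0   0  -1  -6  23 ]
R4 <- R4 - (-1)*R2:  [   0    0   -1  -10  -52 ]
R4 <- R4 - (1)*R3:  [   0    0    0   -4  -75 ]
Row echelon form:
[ 5  5   0   5  |    7 ]
[ 0  2  -6   5  |  -36 ]
[ 0  0  -1  -6  |   23 ]
[ 0  0   0  -4  |  -75 ]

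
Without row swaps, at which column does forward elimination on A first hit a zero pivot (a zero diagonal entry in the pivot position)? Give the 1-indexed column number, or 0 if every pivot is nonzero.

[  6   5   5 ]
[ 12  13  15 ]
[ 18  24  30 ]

first zero-pivot column = 3

Naive forward elimination:
R2 <- R2 - (2)*R1:  [ 0  3  5 ]
R3 <- R3 - (3)*R1:  [  0   9  15 ]
R3 <- R3 - (3)*R2:  [ 0  0  0 ]
Matrix at this point:
[ 6  5  5 ]
[ 0  3  5 ]
[ 0  0  0 ]
Pivot entry (3,3) in the last row is zero and there are no rows below to swap with -> zero pivot in column 3 (A is singular).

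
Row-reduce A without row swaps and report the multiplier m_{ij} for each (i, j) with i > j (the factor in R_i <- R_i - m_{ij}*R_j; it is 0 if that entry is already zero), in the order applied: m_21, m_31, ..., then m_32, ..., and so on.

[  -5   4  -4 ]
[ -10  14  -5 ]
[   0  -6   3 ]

multipliers: 2, 0, -1

Forward elimination:
R2 <- R2 - (2)*R1:  [ 0  6  3 ]
R3: entry in column 1 is already 0 -> m_{31} = 0 (no row operation needed)
R3 <- R3 - (-1)*R2:  [ 0  0  6 ]
Multipliers (in order of application): m_{21} = 2, m_{31} = 0, m_{32} = -1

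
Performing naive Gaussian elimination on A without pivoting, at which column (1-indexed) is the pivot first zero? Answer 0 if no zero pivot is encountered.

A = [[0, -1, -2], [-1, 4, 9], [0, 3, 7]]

Naive forward elimination:
Pivot entry (1,1) is zero but row 2 has -1 in column 1 -> naive elimination stops; a row interchange (e.g. R1 <-> R2) would be required here.

first zero-pivot column = 1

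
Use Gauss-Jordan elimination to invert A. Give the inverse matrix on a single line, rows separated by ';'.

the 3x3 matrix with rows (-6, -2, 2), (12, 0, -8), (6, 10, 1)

inverse = [-2/3 -11/60 -2/15; 1/2 3/20 1/5; -1 -2/5 -1/5]

Gauss-Jordan on [A | I]:
R1 <- (1/-6)*R1:  [    1   1/3  -1/3  |  -1/6     0     0 ]
R2 <- R2 - (12)*R1:  [  0  -4  -4  |   2   1   0 ]
R3 <- R3 - (6)*R1:  [ 0  8  3  |  1  0  1 ]
R2 <- (1/-4)*R2:  [    0     1     1  |  -1/2  -1/4     0 ]
R1 <- R1 - (1/3)*R2:  [    1     0  -2/3  |     0  1/12     0 ]
R3 <- R3 - (8)*R2:  [  0   0  -5  |   5   2   1 ]
R3 <- (1/-5)*R3:  [    0     0     1  |    -1  -2/5  -1/5 ]
R1 <- R1 - (-2/3)*R3:  [      1       0       0  |    -2/3  -11/60   -2/15 ]
R2 <- R2 - (1)*R3:  [    0     1     0  |   1/2  3/20   1/5 ]
Right block of [I | A^{-1}] is the inverse:
[ -2/3  -11/60  -2/15 ]
[  1/2    3/20    1/5 ]
[   -1    -2/5   -1/5 ]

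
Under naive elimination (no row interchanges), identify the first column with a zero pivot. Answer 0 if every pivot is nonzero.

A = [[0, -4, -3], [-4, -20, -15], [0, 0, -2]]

Naive forward elimination:
Pivot entry (1,1) is zero but row 2 has -4 in column 1 -> naive elimination stops; a row interchange (e.g. R1 <-> R2) would be required here.

first zero-pivot column = 1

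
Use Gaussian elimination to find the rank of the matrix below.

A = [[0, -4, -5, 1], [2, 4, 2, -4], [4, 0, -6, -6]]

Row reduction:
R1 <-> R2   (pivot in column 1 was zero)
[ 2   4   2  -4 ]
[ 0  -4  -5   1 ]
[ 4   0  -6  -6 ]
R3 <- R3 - (2)*R1:  [   0   -8  -10    2 ]
R3 <- R3 - (2)*R2:  [ 0  0  0  0 ]
Row echelon form:
[ 2   4   2  -4 ]
[ 0  -4  -5   1 ]
[ 0   0   0   0 ]
Nonzero rows / pivot columns: 2

rank(A) = 2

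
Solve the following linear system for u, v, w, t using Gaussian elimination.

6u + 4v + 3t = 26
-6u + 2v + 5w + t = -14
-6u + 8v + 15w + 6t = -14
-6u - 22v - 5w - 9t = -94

(2, 5, -2, -2)

Forward elimination on [A|b]:
R2 <- R2 - (-1)*R1:  [  0   6   5   4  12 ]
R3 <- R3 - (-1)*R1:  [  0  12  15   9  12 ]
R4 <- R4 - (-1)*R1:  [   0  -18   -5   -6  -68 ]
R3 <- R3 - (2)*R2:  [   0    0    5    1  -12 ]
R4 <- R4 - (-3)*R2:  [   0    0   10    6  -32 ]
R4 <- R4 - (2)*R3:  [  0   0   0   4  -8 ]
Row echelon form:
[ 6  4  0  3  |   26 ]
[ 0  6  5  4  |   12 ]
[ 0  0  5  1  |  -12 ]
[ 0  0  0  4  |   -8 ]
Back-substitution:
t = (-8) / 4 = -2
w = (-12 - (1)*(-2)) / 5 = -2
v = (12 - (5)*(-2) - (4)*(-2)) / 6 = 5
u = (26 - (4)*(5) - (3)*(-2)) / 6 = 2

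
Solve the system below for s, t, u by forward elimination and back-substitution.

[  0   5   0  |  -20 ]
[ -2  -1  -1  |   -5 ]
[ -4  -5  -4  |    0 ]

(4, -4, 1)

Forward elimination on [A|b]:
R1 <-> R2   (pivot in column 1 was zero)
[ -2  -1  -1   -5 ]
[  0   5   0  -20 ]
[ -4  -5  -4    0 ]
R3 <- R3 - (2)*R1:  [  0  -3  -2  10 ]
R3 <- R3 - (-3/5)*R2:  [  0   0  -2  -2 ]
Row echelon form:
[ -2  -1  -1  |   -5 ]
[  0   5   0  |  -20 ]
[  0   0  -2  |   -2 ]
Back-substitution:
u = (-2) / -2 = 1
t = (-20) / 5 = -4
s = (-5 - (-1)*(-4) - (-1)*(1)) / -2 = 4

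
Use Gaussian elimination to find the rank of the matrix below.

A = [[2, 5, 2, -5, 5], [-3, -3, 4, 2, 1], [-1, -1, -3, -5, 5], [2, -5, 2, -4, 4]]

rank(A) = 4

Row reduction:
R2 <- R2 - (-3/2)*R1:  [     0    9/2      7  -11/2   17/2 ]
R3 <- R3 - (-1/2)*R1:  [     0    3/2     -2  -15/2   15/2 ]
R4 <- R4 - (1)*R1:  [   0  -10    0    1   -1 ]
R3 <- R3 - (1/3)*R2:  [     0      0  -13/3  -17/3   14/3 ]
R4 <- R4 - (-20/9)*R2:  [      0       0   140/9  -101/9   161/9 ]
R4 <- R4 - (-140/39)*R3:  [        0         0         0  -1231/39   1351/39 ]
Row echelon form:
[ 2    5      2        -5        5 ]
[ 0  9/2      7     -11/2     17/2 ]
[ 0    0  -13/3     -17/3     14/3 ]
[ 0    0      0  -1231/39  1351/39 ]
Nonzero rows / pivot columns: 4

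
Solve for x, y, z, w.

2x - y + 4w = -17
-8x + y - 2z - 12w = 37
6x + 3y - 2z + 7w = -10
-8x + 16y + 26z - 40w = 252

(0, 5, 2, -3)

Forward elimination on [A|b]:
R2 <- R2 - (-4)*R1:  [   0   -3   -2    4  -31 ]
R3 <- R3 - (3)*R1:  [  0   6  -2  -5  41 ]
R4 <- R4 - (-4)*R1:  [   0   12   26  -24  184 ]
R3 <- R3 - (-2)*R2:  [   0    0   -6    3  -21 ]
R4 <- R4 - (-4)*R2:  [  0   0  18  -8  60 ]
R4 <- R4 - (-3)*R3:  [  0   0   0   1  -3 ]
Row echelon form:
[ 2  -1   0  4  |  -17 ]
[ 0  -3  -2  4  |  -31 ]
[ 0   0  -6  3  |  -21 ]
[ 0   0   0  1  |   -3 ]
Back-substitution:
w = (-3) / 1 = -3
z = (-21 - (3)*(-3)) / -6 = 2
y = (-31 - (-2)*(2) - (4)*(-3)) / -3 = 5
x = (-17 - (-1)*(5) - (4)*(-3)) / 2 = 0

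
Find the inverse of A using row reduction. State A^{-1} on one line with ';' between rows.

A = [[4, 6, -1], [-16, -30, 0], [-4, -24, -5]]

Gauss-Jordan on [A | I]:
R1 <- (1/4)*R1:  [    1   3/2  -1/4  |   1/4     0     0 ]
R2 <- R2 - (-16)*R1:  [  0  -6  -4  |   4   1   0 ]
R3 <- R3 - (-4)*R1:  [   0  -18   -6  |    1    0    1 ]
R2 <- (1/-6)*R2:  [    0     1   2/3  |  -2/3  -1/6     0 ]
R1 <- R1 - (3/2)*R2:  [    1     0  -5/4  |   5/4   1/4     0 ]
R3 <- R3 - (-18)*R2:  [   0    0    6  |  -11   -3    1 ]
R3 <- (1/6)*R3:  [     0      0      1  |  -11/6   -1/2    1/6 ]
R1 <- R1 - (-5/4)*R3:  [      1       0       0  |  -25/24    -3/8    5/24 ]
R2 <- R2 - (2/3)*R3:  [    0     1     0  |   5/9   1/6  -1/9 ]
Right block of [I | A^{-1}] is the inverse:
[ -25/24  -3/8  5/24 ]
[    5/9   1/6  -1/9 ]
[  -11/6  -1/2   1/6 ]

inverse = [-25/24 -3/8 5/24; 5/9 1/6 -1/9; -11/6 -1/2 1/6]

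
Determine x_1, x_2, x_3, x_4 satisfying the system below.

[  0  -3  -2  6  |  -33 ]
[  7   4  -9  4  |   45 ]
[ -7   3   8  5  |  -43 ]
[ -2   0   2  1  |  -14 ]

(2, 5, -3, -4)

Forward elimination on [A|b]:
R1 <-> R2   (pivot in column 1 was zero)
[  7   4  -9  4   45 ]
[  0  -3  -2  6  -33 ]
[ -7   3   8  5  -43 ]
[ -2   0   2  1  -14 ]
R3 <- R3 - (-1)*R1:  [  0   7  -1   9   2 ]
R4 <- R4 - (-2/7)*R1:  [    0   8/7  -4/7  15/7  -8/7 ]
R3 <- R3 - (-7/3)*R2:  [     0      0  -17/3     23    -75 ]
R4 <- R4 - (-8/21)*R2:  [     0      0   -4/3   31/7  -96/7 ]
R4 <- R4 - (4/17)*R3:  [        0         0         0  -117/119   468/119 ]
Row echelon form:
[ 7   4     -9         4  |       45 ]
[ 0  -3     -2         6  |      -33 ]
[ 0   0  -17/3        23  |      -75 ]
[ 0   0      0  -117/119  |  468/119 ]
Back-substitution:
x_4 = (468/119) / (-117/119) = -4
x_3 = (-75 - (23)*(-4)) / (-17/3) = -3
x_2 = (-33 - (-2)*(-3) - (6)*(-4)) / -3 = 5
x_1 = (45 - (4)*(5) - (-9)*(-3) - (4)*(-4)) / 7 = 2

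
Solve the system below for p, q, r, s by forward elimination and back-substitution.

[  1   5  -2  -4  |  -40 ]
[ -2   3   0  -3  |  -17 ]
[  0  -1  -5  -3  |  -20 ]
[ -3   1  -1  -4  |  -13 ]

Forward elimination on [A|b]:
R2 <- R2 - (-2)*R1:  [   0   13   -4  -11  -97 ]
R4 <- R4 - (-3)*R1:  [    0    16    -7   -16  -133 ]
R3 <- R3 - (-1/13)*R2:  [       0        0   -69/13   -50/13  -357/13 ]
R4 <- R4 - (16/13)*R2:  [       0        0   -27/13   -32/13  -177/13 ]
R4 <- R4 - (9/23)*R3:  [      0       0       0  -22/23  -66/23 ]
Row echelon form:
[ 1   5      -2      -4  |      -40 ]
[ 0  13      -4     -11  |      -97 ]
[ 0   0  -69/13  -50/13  |  -357/13 ]
[ 0   0       0  -22/23  |   -66/23 ]
Back-substitution:
s = (-66/23) / (-22/23) = 3
r = (-357/13 - (-50/13)*(3)) / (-69/13) = 3
q = (-97 - (-4)*(3) - (-11)*(3)) / 13 = -4
p = (-40 - (5)*(-4) - (-2)*(3) - (-4)*(3)) / 1 = -2

(-2, -4, 3, 3)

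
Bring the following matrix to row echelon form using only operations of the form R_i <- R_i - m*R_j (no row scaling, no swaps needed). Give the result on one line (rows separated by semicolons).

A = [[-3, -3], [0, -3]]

Forward elimination:
Row echelon form:
[ -3  -3 ]
[  0  -3 ]

REF = [-3 -3; 0 -3]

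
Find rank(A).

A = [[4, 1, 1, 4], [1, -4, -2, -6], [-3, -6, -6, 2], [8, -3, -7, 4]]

rank(A) = 4

Row reduction:
R2 <- R2 - (1/4)*R1:  [     0  -17/4   -9/4     -7 ]
R3 <- R3 - (-3/4)*R1:  [     0  -21/4  -21/4      5 ]
R4 <- R4 - (2)*R1:  [  0  -5  -9  -4 ]
R3 <- R3 - (21/17)*R2:  [      0       0  -42/17  232/17 ]
R4 <- R4 - (20/17)*R2:  [       0        0  -108/17    72/17 ]
R4 <- R4 - (18/7)*R3:  [      0       0       0  -216/7 ]
Row echelon form:
[ 4      1       1       4 ]
[ 0  -17/4    -9/4      -7 ]
[ 0      0  -42/17  232/17 ]
[ 0      0       0  -216/7 ]
Nonzero rows / pivot columns: 4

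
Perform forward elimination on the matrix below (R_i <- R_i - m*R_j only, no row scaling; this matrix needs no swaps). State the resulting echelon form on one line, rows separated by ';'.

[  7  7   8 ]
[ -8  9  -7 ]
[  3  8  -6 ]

REF = [7 7 8; 0 17 15/7; 0 0 -171/17]

Forward elimination:
R2 <- R2 - (-8/7)*R1:  [    0    17  15/7 ]
R3 <- R3 - (3/7)*R1:  [     0      5  -66/7 ]
R3 <- R3 - (5/17)*R2:  [       0        0  -171/17 ]
Row echelon form:
[ 7   7        8 ]
[ 0  17     15/7 ]
[ 0   0  -171/17 ]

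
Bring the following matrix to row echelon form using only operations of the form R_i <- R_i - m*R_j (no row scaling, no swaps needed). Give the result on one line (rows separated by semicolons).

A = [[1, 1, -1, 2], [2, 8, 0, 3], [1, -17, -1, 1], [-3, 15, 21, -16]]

Forward elimination:
R2 <- R2 - (2)*R1:  [  0   6   2  -1 ]
R3 <- R3 - (1)*R1:  [   0  -18    0   -1 ]
R4 <- R4 - (-3)*R1:  [   0   18   18  -10 ]
R3 <- R3 - (-3)*R2:  [  0   0   6  -4 ]
R4 <- R4 - (3)*R2:  [  0   0  12  -7 ]
R4 <- R4 - (2)*R3:  [ 0  0  0  1 ]
Row echelon form:
[ 1  1  -1   2 ]
[ 0  6   2  -1 ]
[ 0  0   6  -4 ]
[ 0  0   0   1 ]

REF = [1 1 -1 2; 0 6 2 -1; 0 0 6 -4; 0 0 0 1]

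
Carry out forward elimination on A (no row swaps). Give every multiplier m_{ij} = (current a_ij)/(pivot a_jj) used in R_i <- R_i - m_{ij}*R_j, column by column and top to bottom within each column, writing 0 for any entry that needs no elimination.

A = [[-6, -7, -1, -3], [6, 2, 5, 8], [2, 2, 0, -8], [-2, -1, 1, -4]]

multipliers: -1, -1/3, 1/3, 1/15, -4/15, -4

Forward elimination:
R2 <- R2 - (-1)*R1:  [  0  -5   4   5 ]
R3 <- R3 - (-1/3)*R1:  [    0  -1/3  -1/3    -9 ]
R4 <- R4 - (1/3)*R1:  [   0  4/3  4/3   -3 ]
R3 <- R3 - (1/15)*R2:  [     0      0   -3/5  -28/3 ]
R4 <- R4 - (-4/15)*R2:  [    0     0  12/5  -5/3 ]
R4 <- R4 - (-4)*R3:  [   0    0    0  -39 ]
Multipliers (in order of application): m_{21} = -1, m_{31} = -1/3, m_{41} = 1/3, m_{32} = 1/15, m_{42} = -4/15, m_{43} = -4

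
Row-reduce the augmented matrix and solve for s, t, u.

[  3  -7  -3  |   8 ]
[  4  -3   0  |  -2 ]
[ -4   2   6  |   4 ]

Forward elimination on [A|b]:
R2 <- R2 - (4/3)*R1:  [     0   19/3      4  -38/3 ]
R3 <- R3 - (-4/3)*R1:  [     0  -22/3      2   44/3 ]
R3 <- R3 - (-22/19)*R2:  [      0       0  126/19       0 ]
Row echelon form:
[ 3    -7      -3  |      8 ]
[ 0  19/3       4  |  -38/3 ]
[ 0     0  126/19  |      0 ]
Back-substitution:
u = (0) / (126/19) = 0
t = (-38/3 - (4)*(0)) / (19/3) = -2
s = (8 - (-7)*(-2) - (-3)*(0)) / 3 = -2

(-2, -2, 0)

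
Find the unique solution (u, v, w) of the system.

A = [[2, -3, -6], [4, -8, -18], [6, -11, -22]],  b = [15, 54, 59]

Forward elimination on [A|b]:
R2 <- R2 - (2)*R1:  [  0  -2  -6  24 ]
R3 <- R3 - (3)*R1:  [  0  -2  -4  14 ]
R3 <- R3 - (1)*R2:  [   0    0    2  -10 ]
Row echelon form:
[ 2  -3  -6  |   15 ]
[ 0  -2  -6  |   24 ]
[ 0   0   2  |  -10 ]
Back-substitution:
w = (-10) / 2 = -5
v = (24 - (-6)*(-5)) / -2 = 3
u = (15 - (-3)*(3) - (-6)*(-5)) / 2 = -3

(-3, 3, -5)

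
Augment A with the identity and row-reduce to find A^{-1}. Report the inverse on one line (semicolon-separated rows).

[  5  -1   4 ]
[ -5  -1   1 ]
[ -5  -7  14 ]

Gauss-Jordan on [A | I]:
R1 <- (1/5)*R1:  [    1  -1/5   4/5  |   1/5     0     0 ]
R2 <- R2 - (-5)*R1:  [  0  -2   5  |   1   1   0 ]
R3 <- R3 - (-5)*R1:  [  0  -8  18  |   1   0   1 ]
R2 <- (1/-2)*R2:  [    0     1  -5/2  |  -1/2  -1/2     0 ]
R1 <- R1 - (-1/5)*R2:  [     1      0   3/10  |   1/10  -1/10      0 ]
R3 <- R3 - (-8)*R2:  [  0   0  -2  |  -3  -4   1 ]
R3 <- (1/-2)*R3:  [    0     0     1  |   3/2     2  -1/2 ]
R1 <- R1 - (3/10)*R3:  [     1      0      0  |  -7/20  -7/10   3/20 ]
R2 <- R2 - (-5/2)*R3:  [    0     1     0  |  13/4   9/2  -5/4 ]
Right block of [I | A^{-1}] is the inverse:
[ -7/20  -7/10  3/20 ]
[  13/4    9/2  -5/4 ]
[   3/2      2  -1/2 ]

inverse = [-7/20 -7/10 3/20; 13/4 9/2 -5/4; 3/2 2 -1/2]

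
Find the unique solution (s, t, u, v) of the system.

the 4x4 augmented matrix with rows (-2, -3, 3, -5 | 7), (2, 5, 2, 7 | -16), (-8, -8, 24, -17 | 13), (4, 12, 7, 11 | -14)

(3, 3, -1, -5)

Forward elimination on [A|b]:
R2 <- R2 - (-1)*R1:  [  0   2   5   2  -9 ]
R3 <- R3 - (4)*R1:  [   0    4   12    3  -15 ]
R4 <- R4 - (-2)*R1:  [  0   6  13   1   0 ]
R3 <- R3 - (2)*R2:  [  0   0   2  -1   3 ]
R4 <- R4 - (3)*R2:  [  0   0  -2  -5  27 ]
R4 <- R4 - (-1)*R3:  [  0   0   0  -6  30 ]
Row echelon form:
[ -2  -3  3  -5  |   7 ]
[  0   2  5   2  |  -9 ]
[  0   0  2  -1  |   3 ]
[  0   0  0  -6  |  30 ]
Back-substitution:
v = (30) / -6 = -5
u = (3 - (-1)*(-5)) / 2 = -1
t = (-9 - (5)*(-1) - (2)*(-5)) / 2 = 3
s = (7 - (-3)*(3) - (3)*(-1) - (-5)*(-5)) / -2 = 3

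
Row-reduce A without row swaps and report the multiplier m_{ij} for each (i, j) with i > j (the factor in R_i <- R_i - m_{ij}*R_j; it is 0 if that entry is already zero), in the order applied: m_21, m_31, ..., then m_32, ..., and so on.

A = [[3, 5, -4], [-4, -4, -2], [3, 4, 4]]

multipliers: -4/3, 1, -3/8

Forward elimination:
R2 <- R2 - (-4/3)*R1:  [     0    8/3  -22/3 ]
R3 <- R3 - (1)*R1:  [  0  -1   8 ]
R3 <- R3 - (-3/8)*R2:  [    0     0  21/4 ]
Multipliers (in order of application): m_{21} = -4/3, m_{31} = 1, m_{32} = -3/8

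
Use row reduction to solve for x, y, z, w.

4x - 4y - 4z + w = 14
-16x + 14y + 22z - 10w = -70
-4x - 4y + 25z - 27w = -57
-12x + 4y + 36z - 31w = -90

(5, 4, -3, -2)

Forward elimination on [A|b]:
R2 <- R2 - (-4)*R1:  [   0   -2    6   -6  -14 ]
R3 <- R3 - (-1)*R1:  [   0   -8   21  -26  -43 ]
R4 <- R4 - (-3)*R1:  [   0   -8   24  -28  -48 ]
R3 <- R3 - (4)*R2:  [  0   0  -3  -2  13 ]
R4 <- R4 - (4)*R2:  [  0   0   0  -4   8 ]
Row echelon form:
[ 4  -4  -4   1  |   14 ]
[ 0  -2   6  -6  |  -14 ]
[ 0   0  -3  -2  |   13 ]
[ 0   0   0  -4  |    8 ]
Back-substitution:
w = (8) / -4 = -2
z = (13 - (-2)*(-2)) / -3 = -3
y = (-14 - (6)*(-3) - (-6)*(-2)) / -2 = 4
x = (14 - (-4)*(4) - (-4)*(-3) - (1)*(-2)) / 4 = 5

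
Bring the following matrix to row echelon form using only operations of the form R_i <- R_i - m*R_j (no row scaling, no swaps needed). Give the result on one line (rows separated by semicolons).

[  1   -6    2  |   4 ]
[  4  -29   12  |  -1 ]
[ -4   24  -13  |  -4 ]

REF = [1 -6 2 4; 0 -5 4 -17; 0 0 -5 12]

Forward elimination:
R2 <- R2 - (4)*R1:  [   0   -5    4  -17 ]
R3 <- R3 - (-4)*R1:  [  0   0  -5  12 ]
Row echelon form:
[ 1  -6   2  |    4 ]
[ 0  -5   4  |  -17 ]
[ 0   0  -5  |   12 ]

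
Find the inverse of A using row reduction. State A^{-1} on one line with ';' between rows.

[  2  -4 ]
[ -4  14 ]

inverse = [7/6 1/3; 1/3 1/6]

Gauss-Jordan on [A | I]:
R1 <- (1/2)*R1:  [   1   -2  |  1/2    0 ]
R2 <- R2 - (-4)*R1:  [ 0  6  |  2  1 ]
R2 <- (1/6)*R2:  [   0    1  |  1/3  1/6 ]
R1 <- R1 - (-2)*R2:  [   1    0  |  7/6  1/3 ]
Right block of [I | A^{-1}] is the inverse:
[ 7/6  1/3 ]
[ 1/3  1/6 ]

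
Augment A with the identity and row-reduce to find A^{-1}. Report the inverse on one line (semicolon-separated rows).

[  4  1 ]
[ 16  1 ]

Gauss-Jordan on [A | I]:
R1 <- (1/4)*R1:  [   1  1/4  |  1/4    0 ]
R2 <- R2 - (16)*R1:  [  0  -3  |  -4   1 ]
R2 <- (1/-3)*R2:  [    0     1  |   4/3  -1/3 ]
R1 <- R1 - (1/4)*R2:  [     1      0  |  -1/12   1/12 ]
Right block of [I | A^{-1}] is the inverse:
[ -1/12  1/12 ]
[   4/3  -1/3 ]

inverse = [-1/12 1/12; 4/3 -1/3]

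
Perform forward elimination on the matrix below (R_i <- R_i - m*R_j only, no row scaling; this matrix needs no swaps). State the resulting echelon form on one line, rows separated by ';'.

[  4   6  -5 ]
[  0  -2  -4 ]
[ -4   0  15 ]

Forward elimination:
R3 <- R3 - (-1)*R1:  [  0   6  10 ]
R3 <- R3 - (-3)*R2:  [  0   0  -2 ]
Row echelon form:
[ 4   6  -5 ]
[ 0  -2  -4 ]
[ 0   0  -2 ]

REF = [4 6 -5; 0 -2 -4; 0 0 -2]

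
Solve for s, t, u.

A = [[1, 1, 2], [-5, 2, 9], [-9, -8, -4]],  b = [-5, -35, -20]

Forward elimination on [A|b]:
R2 <- R2 - (-5)*R1:  [   0    7   19  -60 ]
R3 <- R3 - (-9)*R1:  [   0    1   14  -65 ]
R3 <- R3 - (1/7)*R2:  [      0       0    79/7  -395/7 ]
Row echelon form:
[ 1  1     2  |      -5 ]
[ 0  7    19  |     -60 ]
[ 0  0  79/7  |  -395/7 ]
Back-substitution:
u = (-395/7) / (79/7) = -5
t = (-60 - (19)*(-5)) / 7 = 5
s = (-5 - (1)*(5) - (2)*(-5)) / 1 = 0

(0, 5, -5)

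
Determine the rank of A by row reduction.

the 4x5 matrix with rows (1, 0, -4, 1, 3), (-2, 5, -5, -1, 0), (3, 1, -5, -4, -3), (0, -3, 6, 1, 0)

rank(A) = 4

Row reduction:
R2 <- R2 - (-2)*R1:  [   0    5  -13    1    6 ]
R3 <- R3 - (3)*R1:  [   0    1    7   -7  -12 ]
R3 <- R3 - (1/5)*R2:  [     0      0   48/5  -36/5  -66/5 ]
R4 <- R4 - (-3/5)*R2:  [    0     0  -9/5   8/5  18/5 ]
R4 <- R4 - (-3/16)*R3:  [   0    0    0  1/4  9/8 ]
Row echelon form:
[ 1  0    -4      1      3 ]
[ 0  5   -13      1      6 ]
[ 0  0  48/5  -36/5  -66/5 ]
[ 0  0     0    1/4    9/8 ]
Nonzero rows / pivot columns: 4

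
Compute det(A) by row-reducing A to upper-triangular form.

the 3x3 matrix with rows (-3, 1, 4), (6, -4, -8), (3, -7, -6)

Forward elimination:
R2 <- R2 - (-2)*R1:  [  0  -2   0 ]
R3 <- R3 - (-1)*R1:  [  0  -6  -2 ]
R3 <- R3 - (3)*R2:  [  0   0  -2 ]
Upper-triangular form:
[ -3   1   4 ]
[  0  -2   0 ]
[  0   0  -2 ]
det(A) = (-1)^0 * (-3) * (-2) * (-2) = -12  (0 row swaps -> sign +1)

det(A) = -12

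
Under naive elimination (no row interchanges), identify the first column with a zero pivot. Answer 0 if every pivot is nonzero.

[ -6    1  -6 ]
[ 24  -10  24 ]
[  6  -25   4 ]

first zero-pivot column = 0

Naive forward elimination:
R2 <- R2 - (-4)*R1:  [  0  -6   0 ]
R3 <- R3 - (-1)*R1:  [   0  -24   -2 ]
R3 <- R3 - (4)*R2:  [  0   0  -2 ]
All pivots nonzero; naive elimination completes without hitting a zero pivot.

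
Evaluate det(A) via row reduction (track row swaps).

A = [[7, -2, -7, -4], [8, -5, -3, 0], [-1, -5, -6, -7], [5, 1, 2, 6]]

det(A) = 526

Forward elimination:
R2 <- R2 - (8/7)*R1:  [     0  -19/7      5   32/7 ]
R3 <- R3 - (-1/7)*R1:  [     0  -37/7     -7  -53/7 ]
R4 <- R4 - (5/7)*R1:  [    0  17/7     7  62/7 ]
R3 <- R3 - (37/19)*R2:  [       0        0  -318/19  -313/19 ]
R4 <- R4 - (-17/19)*R2:  [      0       0  218/19  246/19 ]
R4 <- R4 - (-109/159)*R3:  [       0        0        0  263/159 ]
Upper-triangular form:
[ 7     -2       -7       -4 ]
[ 0  -19/7        5     32/7 ]
[ 0      0  -318/19  -313/19 ]
[ 0      0        0  263/159 ]
det(A) = (-1)^0 * (7) * (-19/7) * (-318/19) * (263/159) = 526  (0 row swaps -> sign +1)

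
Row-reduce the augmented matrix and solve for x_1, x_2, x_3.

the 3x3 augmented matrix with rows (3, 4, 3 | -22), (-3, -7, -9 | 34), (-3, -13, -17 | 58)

(-2, -4, 0)

Forward elimination on [A|b]:
R2 <- R2 - (-1)*R1:  [  0  -3  -6  12 ]
R3 <- R3 - (-1)*R1:  [   0   -9  -14   36 ]
R3 <- R3 - (3)*R2:  [ 0  0  4  0 ]
Row echelon form:
[ 3   4   3  |  -22 ]
[ 0  -3  -6  |   12 ]
[ 0   0   4  |    0 ]
Back-substitution:
x_3 = (0) / 4 = 0
x_2 = (12 - (-6)*(0)) / -3 = -4
x_1 = (-22 - (4)*(-4) - (3)*(0)) / 3 = -2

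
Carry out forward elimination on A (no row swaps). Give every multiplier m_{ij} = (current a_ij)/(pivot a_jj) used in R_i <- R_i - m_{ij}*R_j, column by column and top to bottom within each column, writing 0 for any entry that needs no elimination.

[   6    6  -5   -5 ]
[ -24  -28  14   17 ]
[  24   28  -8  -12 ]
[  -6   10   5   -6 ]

Forward elimination:
R2 <- R2 - (-4)*R1:  [  0  -4  -6  -3 ]
R3 <- R3 - (4)*R1:  [  0   4  12   8 ]
R4 <- R4 - (-1)*R1:  [   0   16    0  -11 ]
R3 <- R3 - (-1)*R2:  [ 0  0  6  5 ]
R4 <- R4 - (-4)*R2:  [   0    0  -24  -23 ]
R4 <- R4 - (-4)*R3:  [  0   0   0  -3 ]
Multipliers (in order of application): m_{21} = -4, m_{31} = 4, m_{41} = -1, m_{32} = -1, m_{42} = -4, m_{43} = -4

multipliers: -4, 4, -1, -1, -4, -4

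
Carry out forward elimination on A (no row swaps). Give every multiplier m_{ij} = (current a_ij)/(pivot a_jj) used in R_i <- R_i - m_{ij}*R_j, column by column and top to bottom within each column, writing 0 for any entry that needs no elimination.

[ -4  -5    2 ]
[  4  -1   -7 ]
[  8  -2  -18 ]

Forward elimination:
R2 <- R2 - (-1)*R1:  [  0  -6  -5 ]
R3 <- R3 - (-2)*R1:  [   0  -12  -14 ]
R3 <- R3 - (2)*R2:  [  0   0  -4 ]
Multipliers (in order of application): m_{21} = -1, m_{31} = -2, m_{32} = 2

multipliers: -1, -2, 2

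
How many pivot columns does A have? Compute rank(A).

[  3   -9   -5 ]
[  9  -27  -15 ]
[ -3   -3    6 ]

rank(A) = 2

Row reduction:
R2 <- R2 - (3)*R1:  [ 0  0  0 ]
R3 <- R3 - (-1)*R1:  [   0  -12    1 ]
R2 <-> R3   (pivot in column 2 was zero)
[ 3   -9  -5 ]
[ 0  -12   1 ]
[ 0    0   0 ]
Row echelon form:
[ 3   -9  -5 ]
[ 0  -12   1 ]
[ 0    0   0 ]
Nonzero rows / pivot columns: 2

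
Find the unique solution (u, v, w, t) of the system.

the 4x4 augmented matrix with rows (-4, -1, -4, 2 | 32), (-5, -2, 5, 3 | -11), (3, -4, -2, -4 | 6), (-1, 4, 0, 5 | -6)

Forward elimination on [A|b]:
R2 <- R2 - (5/4)*R1:  [    0  -3/4    10   1/2   -51 ]
R3 <- R3 - (-3/4)*R1:  [     0  -19/4     -5   -5/2     30 ]
R4 <- R4 - (1/4)*R1:  [    0  17/4     1   9/2   -14 ]
R3 <- R3 - (19/3)*R2:  [      0       0  -205/3   -17/3     353 ]
R4 <- R4 - (-17/3)*R2:  [     0      0  173/3   22/3   -303 ]
R4 <- R4 - (-173/205)*R3:  [         0          0          0    523/205  -1046/205 ]
Row echelon form:
[ -4    -1      -4        2  |         32 ]
[  0  -3/4      10      1/2  |        -51 ]
[  0     0  -205/3    -17/3  |        353 ]
[  0     0       0  523/205  |  -1046/205 ]
Back-substitution:
t = (-1046/205) / (523/205) = -2
w = (353 - (-17/3)*(-2)) / (-205/3) = -5
v = (-51 - (10)*(-5) - (1/2)*(-2)) / (-3/4) = 0
u = (32 - (-1)*(0) - (-4)*(-5) - (2)*(-2)) / -4 = -4

(-4, 0, -5, -2)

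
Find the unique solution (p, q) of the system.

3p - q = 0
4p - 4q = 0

(0, 0)

Forward elimination on [A|b]:
R2 <- R2 - (4/3)*R1:  [    0  -8/3     0 ]
Row echelon form:
[ 3    -1  |  0 ]
[ 0  -8/3  |  0 ]
Back-substitution:
q = (0) / (-8/3) = 0
p = (0 - (-1)*(0)) / 3 = 0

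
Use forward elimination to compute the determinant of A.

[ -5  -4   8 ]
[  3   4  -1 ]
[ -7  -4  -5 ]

Forward elimination:
R2 <- R2 - (-3/5)*R1:  [    0   8/5  19/5 ]
R3 <- R3 - (7/5)*R1:  [     0    8/5  -81/5 ]
R3 <- R3 - (1)*R2:  [   0    0  -20 ]
Upper-triangular form:
[ -5   -4     8 ]
[  0  8/5  19/5 ]
[  0    0   -20 ]
det(A) = (-1)^0 * (-5) * (8/5) * (-20) = 160  (0 row swaps -> sign +1)

det(A) = 160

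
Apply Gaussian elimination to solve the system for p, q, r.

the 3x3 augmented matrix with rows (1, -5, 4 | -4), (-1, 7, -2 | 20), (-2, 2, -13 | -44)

(0, 4, 4)

Forward elimination on [A|b]:
R2 <- R2 - (-1)*R1:  [  0   2   2  16 ]
R3 <- R3 - (-2)*R1:  [   0   -8   -5  -52 ]
R3 <- R3 - (-4)*R2:  [  0   0   3  12 ]
Row echelon form:
[ 1  -5  4  |  -4 ]
[ 0   2  2  |  16 ]
[ 0   0  3  |  12 ]
Back-substitution:
r = (12) / 3 = 4
q = (16 - (2)*(4)) / 2 = 4
p = (-4 - (-5)*(4) - (4)*(4)) / 1 = 0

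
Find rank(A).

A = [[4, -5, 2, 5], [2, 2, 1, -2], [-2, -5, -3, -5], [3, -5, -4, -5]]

rank(A) = 4

Row reduction:
R2 <- R2 - (1/2)*R1:  [    0   9/2     0  -9/2 ]
R3 <- R3 - (-1/2)*R1:  [     0  -15/2     -2   -5/2 ]
R4 <- R4 - (3/4)*R1:  [     0   -5/4  -11/2  -35/4 ]
R3 <- R3 - (-5/3)*R2:  [   0    0   -2  -10 ]
R4 <- R4 - (-5/18)*R2:  [     0      0  -11/2    -10 ]
R4 <- R4 - (11/4)*R3:  [    0     0     0  35/2 ]
Row echelon form:
[ 4   -5   2     5 ]
[ 0  9/2   0  -9/2 ]
[ 0    0  -2   -10 ]
[ 0    0   0  35/2 ]
Nonzero rows / pivot columns: 4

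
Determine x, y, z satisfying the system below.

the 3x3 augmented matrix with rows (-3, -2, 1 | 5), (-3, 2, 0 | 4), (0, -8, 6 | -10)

(-2, -1, -3)

Forward elimination on [A|b]:
R2 <- R2 - (1)*R1:  [  0   4  -1  -1 ]
R3 <- R3 - (-2)*R2:  [   0    0    4  -12 ]
Row echelon form:
[ -3  -2   1  |    5 ]
[  0   4  -1  |   -1 ]
[  0   0   4  |  -12 ]
Back-substitution:
z = (-12) / 4 = -3
y = (-1 - (-1)*(-3)) / 4 = -1
x = (5 - (-2)*(-1) - (1)*(-3)) / -3 = -2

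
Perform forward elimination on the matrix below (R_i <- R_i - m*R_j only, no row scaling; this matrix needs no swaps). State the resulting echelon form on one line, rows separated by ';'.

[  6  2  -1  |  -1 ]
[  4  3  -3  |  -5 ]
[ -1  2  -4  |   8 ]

REF = [6 2 -1 -1; 0 5/3 -7/3 -13/3; 0 0 -9/10 139/10]

Forward elimination:
R2 <- R2 - (2/3)*R1:  [     0    5/3   -7/3  -13/3 ]
R3 <- R3 - (-1/6)*R1:  [     0    7/3  -25/6   47/6 ]
R3 <- R3 - (7/5)*R2:  [      0       0   -9/10  139/10 ]
Row echelon form:
[ 6    2     -1  |      -1 ]
[ 0  5/3   -7/3  |   -13/3 ]
[ 0    0  -9/10  |  139/10 ]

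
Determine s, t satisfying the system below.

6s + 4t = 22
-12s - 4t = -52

Forward elimination on [A|b]:
R2 <- R2 - (-2)*R1:  [  0   4  -8 ]
Row echelon form:
[ 6  4  |  22 ]
[ 0  4  |  -8 ]
Back-substitution:
t = (-8) / 4 = -2
s = (22 - (4)*(-2)) / 6 = 5

(5, -2)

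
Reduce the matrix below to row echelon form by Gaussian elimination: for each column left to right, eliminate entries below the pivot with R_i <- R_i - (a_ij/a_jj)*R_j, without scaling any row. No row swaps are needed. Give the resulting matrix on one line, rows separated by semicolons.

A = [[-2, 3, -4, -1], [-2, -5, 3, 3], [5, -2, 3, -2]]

REF = [-2 3 -4 -1; 0 -8 7 4; 0 0 -35/16 -7/4]

Forward elimination:
R2 <- R2 - (1)*R1:  [  0  -8   7   4 ]
R3 <- R3 - (-5/2)*R1:  [    0  11/2    -7  -9/2 ]
R3 <- R3 - (-11/16)*R2:  [      0       0  -35/16    -7/4 ]
Row echelon form:
[ -2   3      -4    -1 ]
[  0  -8       7     4 ]
[  0   0  -35/16  -7/4 ]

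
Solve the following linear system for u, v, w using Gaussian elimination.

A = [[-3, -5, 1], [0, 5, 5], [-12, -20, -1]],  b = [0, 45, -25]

Forward elimination on [A|b]:
R3 <- R3 - (4)*R1:  [   0    0   -5  -25 ]
Row echelon form:
[ -3  -5   1  |    0 ]
[  0   5   5  |   45 ]
[  0   0  -5  |  -25 ]
Back-substitution:
w = (-25) / -5 = 5
v = (45 - (5)*(5)) / 5 = 4
u = (0 - (-5)*(4) - (1)*(5)) / -3 = -5

(-5, 4, 5)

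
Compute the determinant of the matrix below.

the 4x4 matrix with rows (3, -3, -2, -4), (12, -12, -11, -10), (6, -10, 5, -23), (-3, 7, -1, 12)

det(A) = -180

Forward elimination:
R2 <- R2 - (4)*R1:  [  0   0  -3   6 ]
R3 <- R3 - (2)*R1:  [   0   -4    9  -15 ]
R4 <- R4 - (-1)*R1:  [  0   4  -3   8 ]
R2 <-> R3   (pivot in column 2 was zero)
[ 3  -3  -2   -4 ]
[ 0  -4   9  -15 ]
[ 0   0  -3    6 ]
[ 0   4  -3    8 ]
R4 <- R4 - (-1)*R2:  [  0   0   6  -7 ]
R4 <- R4 - (-2)*R3:  [ 0  0  0  5 ]
Upper-triangular form:
[ 3  -3  -2   -4 ]
[ 0  -4   9  -15 ]
[ 0   0  -3    6 ]
[ 0   0   0    5 ]
det(A) = (-1)^1 * (3) * (-4) * (-3) * (5) = -180  (1 row swap -> sign -1)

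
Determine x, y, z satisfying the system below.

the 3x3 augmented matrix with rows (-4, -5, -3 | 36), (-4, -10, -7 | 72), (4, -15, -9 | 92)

Forward elimination on [A|b]:
R2 <- R2 - (1)*R1:  [  0  -5  -4  36 ]
R3 <- R3 - (-1)*R1:  [   0  -20  -12  128 ]
R3 <- R3 - (4)*R2:  [   0    0    4  -16 ]
Row echelon form:
[ -4  -5  -3  |   36 ]
[  0  -5  -4  |   36 ]
[  0   0   4  |  -16 ]
Back-substitution:
z = (-16) / 4 = -4
y = (36 - (-4)*(-4)) / -5 = -4
x = (36 - (-5)*(-4) - (-3)*(-4)) / -4 = -1

(-1, -4, -4)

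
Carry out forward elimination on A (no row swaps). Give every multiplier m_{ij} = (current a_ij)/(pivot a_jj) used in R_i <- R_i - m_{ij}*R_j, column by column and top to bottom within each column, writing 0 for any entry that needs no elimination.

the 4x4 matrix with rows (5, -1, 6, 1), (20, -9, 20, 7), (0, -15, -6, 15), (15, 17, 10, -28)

multipliers: 4, 0, 3, 3, -4, -4

Forward elimination:
R2 <- R2 - (4)*R1:  [  0  -5  -4   3 ]
R3: entry in column 1 is already 0 -> m_{31} = 0 (no row operation needed)
R4 <- R4 - (3)*R1:  [   0   20   -8  -31 ]
R3 <- R3 - (3)*R2:  [ 0  0  6  6 ]
R4 <- R4 - (-4)*R2:  [   0    0  -24  -19 ]
R4 <- R4 - (-4)*R3:  [ 0  0  0  5 ]
Multipliers (in order of application): m_{21} = 4, m_{31} = 0, m_{41} = 3, m_{32} = 3, m_{42} = -4, m_{43} = -4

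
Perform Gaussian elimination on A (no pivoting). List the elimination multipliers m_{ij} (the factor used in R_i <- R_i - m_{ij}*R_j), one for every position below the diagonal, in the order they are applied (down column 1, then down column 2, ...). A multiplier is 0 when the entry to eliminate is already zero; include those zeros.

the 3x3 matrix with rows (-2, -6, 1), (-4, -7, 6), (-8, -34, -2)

multipliers: 2, 4, -2

Forward elimination:
R2 <- R2 - (2)*R1:  [ 0  5  4 ]
R3 <- R3 - (4)*R1:  [   0  -10   -6 ]
R3 <- R3 - (-2)*R2:  [ 0  0  2 ]
Multipliers (in order of application): m_{21} = 2, m_{31} = 4, m_{32} = -2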